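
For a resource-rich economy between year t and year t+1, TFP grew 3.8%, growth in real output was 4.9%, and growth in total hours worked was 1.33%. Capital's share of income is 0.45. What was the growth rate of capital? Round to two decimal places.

Capital grew 0.82%.

Labor's share = 1 − 0.45 = 0.55.
gY = gA + 0.55×1.33 + 0.45×g.
0.45×g = 4.9 − 3.8 − 0.7315 = 0.3685.
g = 0.3685 / 0.45 = 0.8189%.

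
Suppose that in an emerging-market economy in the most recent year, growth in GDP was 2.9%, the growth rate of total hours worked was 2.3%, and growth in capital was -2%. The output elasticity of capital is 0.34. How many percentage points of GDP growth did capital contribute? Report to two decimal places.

Contribution = share × growth = 0.34 × (-2) = -0.68 pp.

-0.68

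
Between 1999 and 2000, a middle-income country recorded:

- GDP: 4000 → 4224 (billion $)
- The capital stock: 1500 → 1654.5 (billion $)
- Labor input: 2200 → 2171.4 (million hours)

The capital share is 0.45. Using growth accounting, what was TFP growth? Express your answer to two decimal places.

GDP growth = (4224 − 4000) / 4000 = 5.6%.
The capital stock growth = (1654.5 − 1500) / 1500 = 10.3%.
Labor input growth = (2171.4 − 2200) / 2200 = -1.3%.
Labor's share = 1 − 0.45 = 0.55.
The capital stock: 0.45 × 10.3 = 4.635 pp.
Labor input: 0.55 × (-1.3) = -0.715 pp.
TFP growth = 5.6 − 3.92 = 1.68%.

1.68%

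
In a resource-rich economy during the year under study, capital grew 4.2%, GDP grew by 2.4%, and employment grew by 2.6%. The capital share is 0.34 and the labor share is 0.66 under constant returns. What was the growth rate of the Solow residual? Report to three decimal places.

Labor's share = 1 − 0.34 = 0.66.
Capital: 0.34 × 4.2 = 1.428 pp.
Employment: 0.66 × 2.6 = 1.716 pp.
TFP growth = 2.4 − 3.144 = -0.744%.

-0.744%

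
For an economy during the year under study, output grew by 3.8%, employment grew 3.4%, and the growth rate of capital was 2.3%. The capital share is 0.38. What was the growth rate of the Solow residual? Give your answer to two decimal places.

0.82%

Labor's share = 1 − 0.38 = 0.62.
Capital: 0.38 × 2.3 = 0.874 pp.
Employment: 0.62 × 3.4 = 2.108 pp.
TFP growth = 3.8 − 2.982 = 0.818%.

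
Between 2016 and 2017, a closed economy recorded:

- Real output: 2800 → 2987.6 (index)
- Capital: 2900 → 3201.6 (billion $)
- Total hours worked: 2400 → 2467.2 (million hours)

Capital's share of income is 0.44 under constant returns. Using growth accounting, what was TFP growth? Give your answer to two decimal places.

TFP growth was 0.56%.

Real output growth = (2987.6 − 2800) / 2800 = 6.7%.
Capital growth = (3201.6 − 2900) / 2900 = 10.4%.
Total hours worked growth = (2467.2 − 2400) / 2400 = 2.8%.
Labor's share = 1 − 0.44 = 0.56.
Capital: 0.44 × 10.4 = 4.576 pp.
Total hours worked: 0.56 × 2.8 = 1.568 pp.
TFP growth = 6.7 − 6.144 = 0.556%.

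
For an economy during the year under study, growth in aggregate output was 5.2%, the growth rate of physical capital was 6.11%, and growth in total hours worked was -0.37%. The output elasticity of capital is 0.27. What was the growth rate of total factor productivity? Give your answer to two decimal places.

3.82%

Labor's share = 1 − 0.27 = 0.73.
Physical capital: 0.27 × 6.11 = 1.6497 pp.
Total hours worked: 0.73 × (-0.37) = -0.2701 pp.
TFP growth = 5.2 − 1.3796 = 3.8204%.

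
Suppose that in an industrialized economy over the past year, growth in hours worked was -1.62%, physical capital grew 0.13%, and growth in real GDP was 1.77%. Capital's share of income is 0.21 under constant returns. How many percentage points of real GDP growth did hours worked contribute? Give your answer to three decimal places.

-1.280 percentage points

Labor's share = 1 − 0.21 = 0.79.
Contribution = share × growth = 0.79 × (-1.62) = -1.2798 pp.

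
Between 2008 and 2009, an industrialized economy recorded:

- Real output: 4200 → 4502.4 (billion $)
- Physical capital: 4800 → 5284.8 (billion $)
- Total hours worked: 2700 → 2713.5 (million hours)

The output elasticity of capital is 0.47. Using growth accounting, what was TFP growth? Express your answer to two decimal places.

Real output growth = (4502.4 − 4200) / 4200 = 7.2%.
Physical capital growth = (5284.8 − 4800) / 4800 = 10.1%.
Total hours worked growth = (2713.5 − 2700) / 2700 = 0.5%.
Labor's share = 1 − 0.47 = 0.53.
Physical capital: 0.47 × 10.1 = 4.747 pp.
Total hours worked: 0.53 × 0.5 = 0.265 pp.
TFP growth = 7.2 − 5.012 = 2.188%.

TFP growth was 2.19%.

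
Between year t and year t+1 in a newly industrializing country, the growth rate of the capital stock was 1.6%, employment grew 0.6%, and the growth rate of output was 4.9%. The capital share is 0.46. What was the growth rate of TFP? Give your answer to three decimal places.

TFP grew 3.840%.

Labor's share = 1 − 0.46 = 0.54.
The capital stock: 0.46 × 1.6 = 0.736 pp.
Employment: 0.54 × 0.6 = 0.324 pp.
TFP growth = 4.9 − 1.06 = 3.84%.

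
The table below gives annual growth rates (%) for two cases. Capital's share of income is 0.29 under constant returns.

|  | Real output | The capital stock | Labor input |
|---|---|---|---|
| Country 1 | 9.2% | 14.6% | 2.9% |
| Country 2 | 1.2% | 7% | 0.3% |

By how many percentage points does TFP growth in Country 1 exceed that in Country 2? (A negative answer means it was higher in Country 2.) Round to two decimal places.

Labor's share = 1 − 0.29 = 0.71.
Country 1: TFP = 9.2 − 4.234 − 2.059 = 2.907%.
Country 2: TFP = 1.2 − 2.03 − 0.213 = -1.043%.
Difference = 2.907 − (-1.043) = 3.95 pp.

3.95 percentage points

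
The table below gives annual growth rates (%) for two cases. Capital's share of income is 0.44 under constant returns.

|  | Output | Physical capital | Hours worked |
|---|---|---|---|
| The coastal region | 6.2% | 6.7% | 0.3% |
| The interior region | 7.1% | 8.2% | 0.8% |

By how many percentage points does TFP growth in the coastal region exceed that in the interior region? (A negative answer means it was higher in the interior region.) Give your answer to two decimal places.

0.04 percentage points

Labor's share = 1 − 0.44 = 0.56.
The coastal region: TFP = 6.2 − 2.948 − 0.168 = 3.084%.
The interior region: TFP = 7.1 − 3.608 − 0.448 = 3.044%.
Difference = 3.084 − (3.044) = 0.04 pp.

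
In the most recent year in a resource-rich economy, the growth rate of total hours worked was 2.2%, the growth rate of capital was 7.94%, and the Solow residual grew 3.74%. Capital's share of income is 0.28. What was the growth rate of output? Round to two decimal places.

Output growth was 7.55%.

Labor's share = 1 − 0.28 = 0.72.
Capital: 0.28 × 7.94 = 2.2232 pp.
Total hours worked: 0.72 × 2.2 = 1.584 pp.
Output growth = 3.74 + 3.8072 = 7.5472%.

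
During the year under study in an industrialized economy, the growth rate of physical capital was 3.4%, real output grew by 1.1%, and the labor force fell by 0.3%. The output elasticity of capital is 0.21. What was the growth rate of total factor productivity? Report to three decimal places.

Labor's share = 1 − 0.21 = 0.79.
Physical capital: 0.21 × 3.4 = 0.714 pp.
The labor force: 0.79 × (-0.3) = -0.237 pp.
TFP growth = 1.1 − 0.477 = 0.623%.

0.623%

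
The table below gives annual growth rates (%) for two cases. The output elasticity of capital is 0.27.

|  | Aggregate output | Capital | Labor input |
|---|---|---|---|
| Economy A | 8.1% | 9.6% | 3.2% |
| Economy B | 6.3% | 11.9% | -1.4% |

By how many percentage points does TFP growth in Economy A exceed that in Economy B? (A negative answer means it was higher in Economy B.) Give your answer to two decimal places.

-0.94 percentage points

Labor's share = 1 − 0.27 = 0.73.
Economy A: TFP = 8.1 − 2.592 − 2.336 = 3.172%.
Economy B: TFP = 6.3 − 3.213 + 1.022 = 4.109%.
Difference = 3.172 − (4.109) = -0.937 pp.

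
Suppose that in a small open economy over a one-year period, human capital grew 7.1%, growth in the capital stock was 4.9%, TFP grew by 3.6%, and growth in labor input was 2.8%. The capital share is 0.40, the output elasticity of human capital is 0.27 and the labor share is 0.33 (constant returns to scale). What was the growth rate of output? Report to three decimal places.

Labor's share = 1 − 0.4 − 0.27 = 0.33.
The capital stock: 0.4 × 4.9 = 1.96 pp.
Human capital: 0.27 × 7.1 = 1.917 pp.
Labor input: 0.33 × 2.8 = 0.924 pp.
Output growth = 3.6 + 4.801 = 8.401%.

Output growth was 8.401%.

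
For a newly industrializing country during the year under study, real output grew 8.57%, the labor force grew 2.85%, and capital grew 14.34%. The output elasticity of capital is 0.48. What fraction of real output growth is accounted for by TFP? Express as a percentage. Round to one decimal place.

TFP accounted for 2.4% of growth.

Labor's share = 1 − 0.48 = 0.52.
Capital: 0.48 × 14.34 = 6.8832 pp.
The labor force: 0.52 × 2.85 = 1.482 pp.
TFP growth = 8.57 − 8.3652 = 0.2048%.
TFP share of growth = 0.2048 / 8.57 × 100 = 2.39%.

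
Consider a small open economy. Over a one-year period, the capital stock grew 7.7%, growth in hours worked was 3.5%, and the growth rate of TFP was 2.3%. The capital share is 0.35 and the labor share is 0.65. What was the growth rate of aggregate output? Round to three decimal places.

Labor's share = 1 − 0.35 = 0.65.
The capital stock: 0.35 × 7.7 = 2.695 pp.
Hours worked: 0.65 × 3.5 = 2.275 pp.
Output growth = 2.3 + 4.97 = 7.27%.

7.270%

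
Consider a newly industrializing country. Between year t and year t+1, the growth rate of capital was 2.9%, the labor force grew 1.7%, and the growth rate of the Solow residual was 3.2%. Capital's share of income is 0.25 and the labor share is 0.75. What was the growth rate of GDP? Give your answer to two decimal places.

5.20%

Labor's share = 1 − 0.25 = 0.75.
Capital: 0.25 × 2.9 = 0.725 pp.
The labor force: 0.75 × 1.7 = 1.275 pp.
Output growth = 3.2 + 2 = 5.2%.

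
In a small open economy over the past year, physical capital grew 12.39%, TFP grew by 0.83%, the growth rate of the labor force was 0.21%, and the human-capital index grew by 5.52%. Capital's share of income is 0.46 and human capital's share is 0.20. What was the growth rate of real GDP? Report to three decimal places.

Real GDP growth was 7.705%.

Labor's share = 1 − 0.46 − 0.2 = 0.34.
Physical capital: 0.46 × 12.39 = 5.6994 pp.
The human-capital index: 0.2 × 5.52 = 1.104 pp.
The labor force: 0.34 × 0.21 = 0.0714 pp.
Output growth = 0.83 + 6.8748 = 7.7048%.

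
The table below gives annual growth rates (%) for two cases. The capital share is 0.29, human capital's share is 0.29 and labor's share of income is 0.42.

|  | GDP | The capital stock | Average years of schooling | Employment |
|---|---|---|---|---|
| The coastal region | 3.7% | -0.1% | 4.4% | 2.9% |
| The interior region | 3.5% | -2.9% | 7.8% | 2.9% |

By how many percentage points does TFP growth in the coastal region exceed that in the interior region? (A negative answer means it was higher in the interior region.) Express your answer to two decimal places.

0.37 percentage points

Labor's share = 1 − 0.29 − 0.29 = 0.42.
The coastal region: TFP = 3.7 + 0.029 − 1.276 − 1.218 = 1.235%.
The interior region: TFP = 3.5 + 0.841 − 2.262 − 1.218 = 0.861%.
Difference = 1.235 − (0.861) = 0.374 pp.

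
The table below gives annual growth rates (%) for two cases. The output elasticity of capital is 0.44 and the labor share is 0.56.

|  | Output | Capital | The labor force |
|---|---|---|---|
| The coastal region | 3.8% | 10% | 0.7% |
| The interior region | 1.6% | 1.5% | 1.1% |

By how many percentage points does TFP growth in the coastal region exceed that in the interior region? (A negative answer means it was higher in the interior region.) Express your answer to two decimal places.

Labor's share = 1 − 0.44 = 0.56.
The coastal region: TFP = 3.8 − 4.4 − 0.392 = -0.992%.
The interior region: TFP = 1.6 − 0.66 − 0.616 = 0.324%.
Difference = -0.992 − (0.324) = -1.316 pp.

-1.32 percentage points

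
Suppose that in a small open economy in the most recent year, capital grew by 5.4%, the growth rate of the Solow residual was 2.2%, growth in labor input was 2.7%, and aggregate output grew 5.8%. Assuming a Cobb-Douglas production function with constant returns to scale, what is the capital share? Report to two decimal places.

0.33

gY = gA + α·gK + (1−α)·gL, so gY − gA − gL = α(gK − gL).
5.8 − 2.2 − 2.7 = α × (5.4 − 2.7).
0.9 = 2.7 α, so α = 0.3333.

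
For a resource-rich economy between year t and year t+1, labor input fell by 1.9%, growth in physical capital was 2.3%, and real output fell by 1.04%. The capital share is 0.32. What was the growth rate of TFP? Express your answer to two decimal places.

-0.48%

Labor's share = 1 − 0.32 = 0.68.
Physical capital: 0.32 × 2.3 = 0.736 pp.
Labor input: 0.68 × (-1.9) = -1.292 pp.
TFP growth = -1.04 + 0.556 = -0.484%.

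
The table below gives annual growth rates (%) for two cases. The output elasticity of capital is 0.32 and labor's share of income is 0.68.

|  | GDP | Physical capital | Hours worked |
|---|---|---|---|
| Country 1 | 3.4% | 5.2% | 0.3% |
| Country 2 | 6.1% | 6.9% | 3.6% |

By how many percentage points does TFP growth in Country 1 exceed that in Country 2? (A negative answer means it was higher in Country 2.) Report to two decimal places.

0.09 percentage points

Labor's share = 1 − 0.32 = 0.68.
Country 1: TFP = 3.4 − 1.664 − 0.204 = 1.532%.
Country 2: TFP = 6.1 − 2.208 − 2.448 = 1.444%.
Difference = 1.532 − (1.444) = 0.088 pp.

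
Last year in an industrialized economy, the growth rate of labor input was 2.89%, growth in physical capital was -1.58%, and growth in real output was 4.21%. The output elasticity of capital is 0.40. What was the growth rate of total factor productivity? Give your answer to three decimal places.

Labor's share = 1 − 0.4 = 0.6.
Physical capital: 0.4 × (-1.58) = -0.632 pp.
Labor input: 0.6 × 2.89 = 1.734 pp.
TFP growth = 4.21 − 1.102 = 3.108%.

Total factor productivity grew 3.108%.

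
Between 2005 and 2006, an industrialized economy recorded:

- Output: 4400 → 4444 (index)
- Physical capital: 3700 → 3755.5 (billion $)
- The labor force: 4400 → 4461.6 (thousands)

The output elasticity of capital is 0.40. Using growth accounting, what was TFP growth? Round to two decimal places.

Output growth = (4444 − 4400) / 4400 = 1%.
Physical capital growth = (3755.5 − 3700) / 3700 = 1.5%.
The labor force growth = (4461.6 − 4400) / 4400 = 1.4%.
Labor's share = 1 − 0.4 = 0.6.
Physical capital: 0.4 × 1.5 = 0.6 pp.
The labor force: 0.6 × 1.4 = 0.84 pp.
TFP growth = 1 − 1.44 = -0.44%.

-0.44%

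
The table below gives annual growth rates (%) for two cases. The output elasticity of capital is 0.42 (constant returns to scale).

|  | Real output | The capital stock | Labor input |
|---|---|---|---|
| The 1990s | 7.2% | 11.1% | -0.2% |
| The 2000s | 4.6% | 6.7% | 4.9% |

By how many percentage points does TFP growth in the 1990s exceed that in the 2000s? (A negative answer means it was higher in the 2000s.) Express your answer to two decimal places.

Labor's share = 1 − 0.42 = 0.58.
The 1990s: TFP = 7.2 − 4.662 + 0.116 = 2.654%.
The 2000s: TFP = 4.6 − 2.814 − 2.842 = -1.056%.
Difference = 2.654 − (-1.056) = 3.71 pp.

3.71 percentage points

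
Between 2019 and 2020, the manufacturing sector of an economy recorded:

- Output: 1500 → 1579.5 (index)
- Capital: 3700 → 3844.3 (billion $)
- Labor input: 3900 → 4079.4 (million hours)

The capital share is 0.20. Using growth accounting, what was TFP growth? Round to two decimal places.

Output growth = (1579.5 − 1500) / 1500 = 5.3%.
Capital growth = (3844.3 − 3700) / 3700 = 3.9%.
Labor input growth = (4079.4 − 3900) / 3900 = 4.6%.
Labor's share = 1 − 0.2 = 0.8.
Capital: 0.2 × 3.9 = 0.78 pp.
Labor input: 0.8 × 4.6 = 3.68 pp.
TFP growth = 5.3 − 4.46 = 0.84%.

0.84%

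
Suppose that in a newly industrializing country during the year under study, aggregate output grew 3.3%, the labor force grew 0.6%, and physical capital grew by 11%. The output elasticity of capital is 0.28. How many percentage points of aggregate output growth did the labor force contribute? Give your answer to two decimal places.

Labor's share = 1 − 0.28 = 0.72.
Contribution = share × growth = 0.72 × 0.6 = 0.432 pp.

0.43 pp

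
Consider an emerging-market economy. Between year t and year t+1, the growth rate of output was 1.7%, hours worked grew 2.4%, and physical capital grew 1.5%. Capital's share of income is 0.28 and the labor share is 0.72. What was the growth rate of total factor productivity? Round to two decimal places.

-0.45%

Labor's share = 1 − 0.28 = 0.72.
Physical capital: 0.28 × 1.5 = 0.42 pp.
Hours worked: 0.72 × 2.4 = 1.728 pp.
TFP growth = 1.7 − 2.148 = -0.448%.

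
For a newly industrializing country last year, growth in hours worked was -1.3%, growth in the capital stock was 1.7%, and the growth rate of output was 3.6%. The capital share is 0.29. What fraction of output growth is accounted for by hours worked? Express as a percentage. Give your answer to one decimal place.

Hours worked accounted for -25.6% of growth.

Labor's share = 1 − 0.29 = 0.71.
Hours worked contributed 0.71 × (-1.3) = -0.923 pp.
Share of growth = -0.923 / 3.6 × 100 = -25.639%.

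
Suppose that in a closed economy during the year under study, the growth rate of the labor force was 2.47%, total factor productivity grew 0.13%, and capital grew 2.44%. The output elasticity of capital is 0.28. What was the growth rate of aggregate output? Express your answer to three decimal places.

2.592%

Labor's share = 1 − 0.28 = 0.72.
Capital: 0.28 × 2.44 = 0.6832 pp.
The labor force: 0.72 × 2.47 = 1.7784 pp.
Output growth = 0.13 + 2.4616 = 2.5916%.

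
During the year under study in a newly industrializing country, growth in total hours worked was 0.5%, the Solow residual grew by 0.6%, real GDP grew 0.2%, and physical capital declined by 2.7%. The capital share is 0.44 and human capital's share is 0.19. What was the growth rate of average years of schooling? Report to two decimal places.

Labor's share = 1 − 0.44 − 0.19 = 0.37.
gY = gA + 0.44×(-2.7) + 0.37×0.5 + 0.19×g.
0.19×g = 0.2 − 0.6 + 1.003 = 0.603.
g = 0.603 / 0.19 = 3.1737%.

3.17%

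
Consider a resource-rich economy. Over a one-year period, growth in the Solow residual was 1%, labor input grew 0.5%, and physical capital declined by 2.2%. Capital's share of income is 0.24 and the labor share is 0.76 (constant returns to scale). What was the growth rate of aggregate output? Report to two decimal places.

Labor's share = 1 − 0.24 = 0.76.
Physical capital: 0.24 × (-2.2) = -0.528 pp.
Labor input: 0.76 × 0.5 = 0.38 pp.
Output growth = 1 + (-0.148) = 0.852%.

Aggregate output growth was 0.85%.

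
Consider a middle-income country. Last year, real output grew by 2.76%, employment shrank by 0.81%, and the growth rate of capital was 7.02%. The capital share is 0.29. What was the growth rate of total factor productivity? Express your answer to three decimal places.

Labor's share = 1 − 0.29 = 0.71.
Capital: 0.29 × 7.02 = 2.0358 pp.
Employment: 0.71 × (-0.81) = -0.5751 pp.
TFP growth = 2.76 − 1.4607 = 1.2993%.

1.299%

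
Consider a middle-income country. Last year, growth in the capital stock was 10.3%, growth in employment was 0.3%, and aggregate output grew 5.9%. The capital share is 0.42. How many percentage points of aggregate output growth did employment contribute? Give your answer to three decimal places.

Labor's share = 1 − 0.42 = 0.58.
Contribution = share × growth = 0.58 × 0.3 = 0.174 pp.

0.174 pp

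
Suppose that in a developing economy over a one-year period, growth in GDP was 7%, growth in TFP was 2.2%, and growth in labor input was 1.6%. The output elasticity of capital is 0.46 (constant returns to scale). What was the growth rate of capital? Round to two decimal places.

Labor's share = 1 − 0.46 = 0.54.
gY = gA + 0.54×1.6 + 0.46×g.
0.46×g = 7 − 2.2 − 0.864 = 3.936.
g = 3.936 / 0.46 = 8.5565%.

8.56%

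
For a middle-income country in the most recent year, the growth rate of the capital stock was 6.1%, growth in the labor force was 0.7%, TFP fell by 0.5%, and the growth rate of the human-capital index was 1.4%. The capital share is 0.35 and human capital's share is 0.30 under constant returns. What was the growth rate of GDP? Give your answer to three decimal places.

Labor's share = 1 − 0.35 − 0.3 = 0.35.
The capital stock: 0.35 × 6.1 = 2.135 pp.
The human-capital index: 0.3 × 1.4 = 0.42 pp.
The labor force: 0.35 × 0.7 = 0.245 pp.
Output growth = -0.5 + 2.8 = 2.3%.

2.300%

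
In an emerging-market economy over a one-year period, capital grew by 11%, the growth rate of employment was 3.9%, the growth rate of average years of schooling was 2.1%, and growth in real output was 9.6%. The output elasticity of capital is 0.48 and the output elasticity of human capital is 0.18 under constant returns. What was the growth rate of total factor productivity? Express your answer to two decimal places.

Labor's share = 1 − 0.48 − 0.18 = 0.34.
Capital: 0.48 × 11 = 5.28 pp.
Average years of schooling: 0.18 × 2.1 = 0.378 pp.
Employment: 0.34 × 3.9 = 1.326 pp.
TFP growth = 9.6 − 6.984 = 2.616%.

2.62%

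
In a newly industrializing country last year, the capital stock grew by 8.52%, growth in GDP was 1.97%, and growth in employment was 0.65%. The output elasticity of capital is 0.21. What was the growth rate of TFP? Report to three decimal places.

Labor's share = 1 − 0.21 = 0.79.
The capital stock: 0.21 × 8.52 = 1.7892 pp.
Employment: 0.79 × 0.65 = 0.5135 pp.
TFP growth = 1.97 − 2.3027 = -0.3327%.

-0.333%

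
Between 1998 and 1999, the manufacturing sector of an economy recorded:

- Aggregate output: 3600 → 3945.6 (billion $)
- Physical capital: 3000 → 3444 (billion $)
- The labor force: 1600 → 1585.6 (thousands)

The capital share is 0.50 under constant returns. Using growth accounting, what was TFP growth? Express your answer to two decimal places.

2.65%

Aggregate output growth = (3945.6 − 3600) / 3600 = 9.6%.
Physical capital growth = (3444 − 3000) / 3000 = 14.8%.
The labor force growth = (1585.6 − 1600) / 1600 = -0.9%.
Labor's share = 1 − 0.5 = 0.5.
Physical capital: 0.5 × 14.8 = 7.4 pp.
The labor force: 0.5 × (-0.9) = -0.45 pp.
TFP growth = 9.6 − 6.95 = 2.65%.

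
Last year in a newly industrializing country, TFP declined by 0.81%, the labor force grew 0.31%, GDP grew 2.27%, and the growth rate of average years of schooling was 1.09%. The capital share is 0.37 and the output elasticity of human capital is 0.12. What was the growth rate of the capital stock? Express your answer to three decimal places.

The capital stock grew 7.544%.

Labor's share = 1 − 0.37 − 0.12 = 0.51.
gY = gA + 0.12×1.09 + 0.51×0.31 + 0.37×g.
0.37×g = 2.27 + 0.81 − 0.2889 = 2.7911.
g = 2.7911 / 0.37 = 7.54351%.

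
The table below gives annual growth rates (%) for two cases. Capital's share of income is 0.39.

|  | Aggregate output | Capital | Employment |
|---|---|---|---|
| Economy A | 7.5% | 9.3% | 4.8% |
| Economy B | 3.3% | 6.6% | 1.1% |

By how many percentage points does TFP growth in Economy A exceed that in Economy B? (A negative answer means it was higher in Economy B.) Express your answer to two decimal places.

0.89 percentage points

Labor's share = 1 − 0.39 = 0.61.
Economy A: TFP = 7.5 − 3.627 − 2.928 = 0.945%.
Economy B: TFP = 3.3 − 2.574 − 0.671 = 0.055%.
Difference = 0.945 − (0.055) = 0.89 pp.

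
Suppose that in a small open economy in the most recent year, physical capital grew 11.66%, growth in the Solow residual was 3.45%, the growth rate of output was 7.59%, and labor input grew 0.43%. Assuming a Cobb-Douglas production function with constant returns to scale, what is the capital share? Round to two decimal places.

0.33

gY = gA + α·gK + (1−α)·gL, so gY − gA − gL = α(gK − gL).
7.59 − 3.45 − 0.43 = α × (11.66 − 0.43).
3.71 = 11.23 α, so α = 0.3304.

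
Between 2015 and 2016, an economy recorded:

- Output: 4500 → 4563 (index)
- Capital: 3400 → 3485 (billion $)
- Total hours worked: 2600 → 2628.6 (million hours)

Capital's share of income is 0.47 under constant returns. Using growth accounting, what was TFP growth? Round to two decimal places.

-0.36%

Output growth = (4563 − 4500) / 4500 = 1.4%.
Capital growth = (3485 − 3400) / 3400 = 2.5%.
Total hours worked growth = (2628.6 − 2600) / 2600 = 1.1%.
Labor's share = 1 − 0.47 = 0.53.
Capital: 0.47 × 2.5 = 1.175 pp.
Total hours worked: 0.53 × 1.1 = 0.583 pp.
TFP growth = 1.4 − 1.758 = -0.358%.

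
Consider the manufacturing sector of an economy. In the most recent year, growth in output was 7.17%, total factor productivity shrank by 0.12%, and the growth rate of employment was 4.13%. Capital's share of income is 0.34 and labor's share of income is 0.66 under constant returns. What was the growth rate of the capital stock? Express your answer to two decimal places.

13.42%

Labor's share = 1 − 0.34 = 0.66.
gY = gA + 0.66×4.13 + 0.34×g.
0.34×g = 7.17 + 0.12 − 2.7258 = 4.5642.
g = 4.5642 / 0.34 = 13.4241%.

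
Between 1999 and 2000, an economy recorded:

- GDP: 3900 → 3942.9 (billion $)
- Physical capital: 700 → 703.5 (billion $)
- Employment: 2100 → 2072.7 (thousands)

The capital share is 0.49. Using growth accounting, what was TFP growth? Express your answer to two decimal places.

GDP growth = (3942.9 − 3900) / 3900 = 1.1%.
Physical capital growth = (703.5 − 700) / 700 = 0.5%.
Employment growth = (2072.7 − 2100) / 2100 = -1.3%.
Labor's share = 1 − 0.49 = 0.51.
Physical capital: 0.49 × 0.5 = 0.245 pp.
Employment: 0.51 × (-1.3) = -0.663 pp.
TFP growth = 1.1 + 0.418 = 1.518%.

1.52%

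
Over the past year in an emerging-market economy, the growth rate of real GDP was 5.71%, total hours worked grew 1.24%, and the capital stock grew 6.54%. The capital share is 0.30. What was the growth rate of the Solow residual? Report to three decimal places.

2.880%

Labor's share = 1 − 0.3 = 0.7.
The capital stock: 0.3 × 6.54 = 1.962 pp.
Total hours worked: 0.7 × 1.24 = 0.868 pp.
TFP growth = 5.71 − 2.83 = 2.88%.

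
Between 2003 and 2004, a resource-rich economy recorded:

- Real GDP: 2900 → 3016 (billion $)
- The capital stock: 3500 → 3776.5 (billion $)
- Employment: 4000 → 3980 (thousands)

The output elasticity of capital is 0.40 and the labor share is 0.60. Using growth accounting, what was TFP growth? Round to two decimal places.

Real GDP growth = (3016 − 2900) / 2900 = 4%.
The capital stock growth = (3776.5 − 3500) / 3500 = 7.9%.
Employment growth = (3980 − 4000) / 4000 = -0.5%.
Labor's share = 1 − 0.4 = 0.6.
The capital stock: 0.4 × 7.9 = 3.16 pp.
Employment: 0.6 × (-0.5) = -0.3 pp.
TFP growth = 4 − 2.86 = 1.14%.

1.14%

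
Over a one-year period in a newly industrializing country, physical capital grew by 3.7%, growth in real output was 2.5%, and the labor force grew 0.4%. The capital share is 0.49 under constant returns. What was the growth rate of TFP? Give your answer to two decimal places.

Labor's share = 1 − 0.49 = 0.51.
Physical capital: 0.49 × 3.7 = 1.813 pp.
The labor force: 0.51 × 0.4 = 0.204 pp.
TFP growth = 2.5 − 2.017 = 0.483%.

TFP growth was 0.48%.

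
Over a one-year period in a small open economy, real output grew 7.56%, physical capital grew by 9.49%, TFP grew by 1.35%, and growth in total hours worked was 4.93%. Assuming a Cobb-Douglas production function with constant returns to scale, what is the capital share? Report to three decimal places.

gY = gA + α·gK + (1−α)·gL, so gY − gA − gL = α(gK − gL).
7.56 − 1.35 − 4.93 = α × (9.49 − 4.93).
1.28 = 4.56 α, so α = 0.2807.

α = 0.281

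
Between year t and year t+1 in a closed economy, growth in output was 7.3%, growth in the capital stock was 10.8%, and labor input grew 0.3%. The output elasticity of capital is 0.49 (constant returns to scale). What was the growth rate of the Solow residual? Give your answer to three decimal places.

Labor's share = 1 − 0.49 = 0.51.
The capital stock: 0.49 × 10.8 = 5.292 pp.
Labor input: 0.51 × 0.3 = 0.153 pp.
TFP growth = 7.3 − 5.445 = 1.855%.

The Solow residual growth was 1.855%.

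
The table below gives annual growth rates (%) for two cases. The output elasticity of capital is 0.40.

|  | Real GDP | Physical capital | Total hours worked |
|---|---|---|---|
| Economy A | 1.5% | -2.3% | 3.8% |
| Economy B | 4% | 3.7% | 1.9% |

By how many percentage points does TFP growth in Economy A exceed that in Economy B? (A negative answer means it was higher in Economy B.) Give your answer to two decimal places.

-1.24 percentage points

Labor's share = 1 − 0.4 = 0.6.
Economy A: TFP = 1.5 + 0.92 − 2.28 = 0.14%.
Economy B: TFP = 4 − 1.48 − 1.14 = 1.38%.
Difference = 0.14 − (1.38) = -1.24 pp.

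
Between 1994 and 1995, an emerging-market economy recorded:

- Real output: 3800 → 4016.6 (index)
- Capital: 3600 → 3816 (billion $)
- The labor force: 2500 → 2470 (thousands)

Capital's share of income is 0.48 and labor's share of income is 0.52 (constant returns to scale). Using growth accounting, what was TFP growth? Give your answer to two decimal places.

Real output growth = (4016.6 − 3800) / 3800 = 5.7%.
Capital growth = (3816 − 3600) / 3600 = 6%.
The labor force growth = (2470 − 2500) / 2500 = -1.2%.
Labor's share = 1 − 0.48 = 0.52.
Capital: 0.48 × 6 = 2.88 pp.
The labor force: 0.52 × (-1.2) = -0.624 pp.
TFP growth = 5.7 − 2.256 = 3.444%.

3.44%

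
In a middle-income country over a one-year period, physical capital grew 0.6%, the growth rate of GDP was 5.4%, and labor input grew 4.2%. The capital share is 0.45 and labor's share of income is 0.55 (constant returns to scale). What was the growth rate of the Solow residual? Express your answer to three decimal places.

Labor's share = 1 − 0.45 = 0.55.
Physical capital: 0.45 × 0.6 = 0.27 pp.
Labor input: 0.55 × 4.2 = 2.31 pp.
TFP growth = 5.4 − 2.58 = 2.82%.

2.820%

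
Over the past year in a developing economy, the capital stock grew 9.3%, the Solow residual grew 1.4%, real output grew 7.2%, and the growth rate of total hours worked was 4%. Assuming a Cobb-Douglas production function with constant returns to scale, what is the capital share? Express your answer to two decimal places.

gY = gA + α·gK + (1−α)·gL, so gY − gA − gL = α(gK − gL).
7.2 − 1.4 − 4 = α × (9.3 − 4).
1.8 = 5.3 α, so α = 0.3396.

α = 0.34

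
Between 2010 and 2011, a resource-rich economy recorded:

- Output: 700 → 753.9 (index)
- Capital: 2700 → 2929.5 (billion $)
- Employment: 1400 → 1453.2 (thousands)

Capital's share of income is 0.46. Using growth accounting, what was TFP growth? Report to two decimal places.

Output growth = (753.9 − 700) / 700 = 7.7%.
Capital growth = (2929.5 − 2700) / 2700 = 8.5%.
Employment growth = (1453.2 − 1400) / 1400 = 3.8%.
Labor's share = 1 − 0.46 = 0.54.
Capital: 0.46 × 8.5 = 3.91 pp.
Employment: 0.54 × 3.8 = 2.052 pp.
TFP growth = 7.7 − 5.962 = 1.738%.

1.74%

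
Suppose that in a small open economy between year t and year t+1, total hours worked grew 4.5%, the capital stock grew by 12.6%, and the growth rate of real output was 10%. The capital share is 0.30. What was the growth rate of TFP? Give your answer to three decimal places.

TFP growth was 3.070%.

Labor's share = 1 − 0.3 = 0.7.
The capital stock: 0.3 × 12.6 = 3.78 pp.
Total hours worked: 0.7 × 4.5 = 3.15 pp.
TFP growth = 10 − 6.93 = 3.07%.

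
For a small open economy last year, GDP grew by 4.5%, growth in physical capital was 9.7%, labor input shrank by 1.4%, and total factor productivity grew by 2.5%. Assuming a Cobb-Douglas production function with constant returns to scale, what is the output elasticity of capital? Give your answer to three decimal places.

α = 0.306

gY = gA + α·gK + (1−α)·gL, so gY − gA − gL = α(gK − gL).
4.5 − 2.5 + 1.4 = α × (9.7 − (-1.4)).
3.4 = 11.1 α, so α = 0.30631.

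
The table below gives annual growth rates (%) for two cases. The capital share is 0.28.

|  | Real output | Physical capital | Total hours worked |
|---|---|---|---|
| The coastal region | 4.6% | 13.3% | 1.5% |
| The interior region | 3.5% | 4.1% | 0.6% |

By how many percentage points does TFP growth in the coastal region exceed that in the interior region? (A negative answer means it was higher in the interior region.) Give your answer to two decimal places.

-2.12 percentage points

Labor's share = 1 − 0.28 = 0.72.
The coastal region: TFP = 4.6 − 3.724 − 1.08 = -0.204%.
The interior region: TFP = 3.5 − 1.148 − 0.432 = 1.92%.
Difference = -0.204 − (1.92) = -2.124 pp.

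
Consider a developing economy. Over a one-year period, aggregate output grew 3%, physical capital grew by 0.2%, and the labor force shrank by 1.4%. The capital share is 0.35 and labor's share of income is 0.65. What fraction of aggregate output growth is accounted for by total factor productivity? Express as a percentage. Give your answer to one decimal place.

Labor's share = 1 − 0.35 = 0.65.
Physical capital: 0.35 × 0.2 = 0.07 pp.
The labor force: 0.65 × (-1.4) = -0.91 pp.
TFP growth = 3 + 0.84 = 3.84%.
TFP share of growth = 3.84 / 3 × 100 = 128%.

128.0%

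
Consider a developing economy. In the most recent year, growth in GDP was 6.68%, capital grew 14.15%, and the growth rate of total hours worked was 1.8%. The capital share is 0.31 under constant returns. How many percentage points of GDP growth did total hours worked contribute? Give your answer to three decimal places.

Labor's share = 1 − 0.31 = 0.69.
Contribution = share × growth = 0.69 × 1.8 = 1.242 pp.

1.242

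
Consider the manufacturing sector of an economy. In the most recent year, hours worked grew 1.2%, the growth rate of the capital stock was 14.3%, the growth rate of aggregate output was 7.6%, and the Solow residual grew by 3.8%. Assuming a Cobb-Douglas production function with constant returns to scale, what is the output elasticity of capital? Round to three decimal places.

gY = gA + α·gK + (1−α)·gL, so gY − gA − gL = α(gK − gL).
7.6 − 3.8 − 1.2 = α × (14.3 − 1.2).
2.6 = 13.1 α, so α = 0.19847.

α = 0.198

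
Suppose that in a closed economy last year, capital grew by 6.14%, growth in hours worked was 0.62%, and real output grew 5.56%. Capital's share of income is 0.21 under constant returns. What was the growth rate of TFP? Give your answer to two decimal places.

Labor's share = 1 − 0.21 = 0.79.
Capital: 0.21 × 6.14 = 1.2894 pp.
Hours worked: 0.79 × 0.62 = 0.4898 pp.
TFP growth = 5.56 − 1.7792 = 3.7808%.

TFP growth was 3.78%.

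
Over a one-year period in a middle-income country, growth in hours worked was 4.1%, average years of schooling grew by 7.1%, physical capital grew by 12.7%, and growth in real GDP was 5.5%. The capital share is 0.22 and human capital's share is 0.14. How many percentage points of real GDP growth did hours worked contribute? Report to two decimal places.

2.62 percentage points

Labor's share = 1 − 0.22 − 0.14 = 0.64.
Contribution = share × growth = 0.64 × 4.1 = 2.624 pp.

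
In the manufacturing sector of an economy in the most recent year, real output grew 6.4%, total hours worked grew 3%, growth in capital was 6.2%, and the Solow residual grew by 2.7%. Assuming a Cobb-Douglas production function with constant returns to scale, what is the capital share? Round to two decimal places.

The capital share is 0.22.

gY = gA + α·gK + (1−α)·gL, so gY − gA − gL = α(gK − gL).
6.4 − 2.7 − 3 = α × (6.2 − 3).
0.7 = 3.2 α, so α = 0.2188.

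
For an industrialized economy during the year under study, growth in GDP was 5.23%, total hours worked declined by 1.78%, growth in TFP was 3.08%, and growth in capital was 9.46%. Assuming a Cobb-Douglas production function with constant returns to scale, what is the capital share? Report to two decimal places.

gY = gA + α·gK + (1−α)·gL, so gY − gA − gL = α(gK − gL).
5.23 − 3.08 + 1.78 = α × (9.46 − (-1.78)).
3.93 = 11.24 α, so α = 0.3496.

α = 0.35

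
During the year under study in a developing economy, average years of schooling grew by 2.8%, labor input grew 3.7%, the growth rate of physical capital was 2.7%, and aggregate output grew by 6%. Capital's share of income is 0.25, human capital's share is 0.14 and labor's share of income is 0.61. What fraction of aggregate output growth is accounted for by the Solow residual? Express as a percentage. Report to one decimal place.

44.6%

Labor's share = 1 − 0.25 − 0.14 = 0.61.
Physical capital: 0.25 × 2.7 = 0.675 pp.
Average years of schooling: 0.14 × 2.8 = 0.392 pp.
Labor input: 0.61 × 3.7 = 2.257 pp.
TFP growth = 6 − 3.324 = 2.676%.
TFP share of growth = 2.676 / 6 × 100 = 44.6%.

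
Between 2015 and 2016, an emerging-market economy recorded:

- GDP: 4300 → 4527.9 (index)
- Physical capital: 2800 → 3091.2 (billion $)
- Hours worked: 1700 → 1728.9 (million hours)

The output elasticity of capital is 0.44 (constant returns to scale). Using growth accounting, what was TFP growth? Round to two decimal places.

-0.23%

GDP growth = (4527.9 − 4300) / 4300 = 5.3%.
Physical capital growth = (3091.2 − 2800) / 2800 = 10.4%.
Hours worked growth = (1728.9 − 1700) / 1700 = 1.7%.
Labor's share = 1 − 0.44 = 0.56.
Physical capital: 0.44 × 10.4 = 4.576 pp.
Hours worked: 0.56 × 1.7 = 0.952 pp.
TFP growth = 5.3 − 5.528 = -0.228%.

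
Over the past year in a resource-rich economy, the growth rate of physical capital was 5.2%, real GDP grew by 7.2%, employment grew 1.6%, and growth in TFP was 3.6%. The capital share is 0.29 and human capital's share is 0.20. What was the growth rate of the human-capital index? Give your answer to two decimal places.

Labor's share = 1 − 0.29 − 0.2 = 0.51.
gY = gA + 0.29×5.2 + 0.51×1.6 + 0.2×g.
0.2×g = 7.2 − 3.6 − 2.324 = 1.276.
g = 1.276 / 0.2 = 6.38%.

The human-capital index growth was 6.38%.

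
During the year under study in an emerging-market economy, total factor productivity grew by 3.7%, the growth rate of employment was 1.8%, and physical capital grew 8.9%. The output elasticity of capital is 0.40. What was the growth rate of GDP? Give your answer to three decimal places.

Labor's share = 1 − 0.4 = 0.6.
Physical capital: 0.4 × 8.9 = 3.56 pp.
Employment: 0.6 × 1.8 = 1.08 pp.
Output growth = 3.7 + 4.64 = 8.34%.

GDP growth was 8.340%.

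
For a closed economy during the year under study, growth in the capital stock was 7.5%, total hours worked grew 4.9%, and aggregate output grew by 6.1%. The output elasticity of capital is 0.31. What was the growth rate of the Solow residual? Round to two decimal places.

Labor's share = 1 − 0.31 = 0.69.
The capital stock: 0.31 × 7.5 = 2.325 pp.
Total hours worked: 0.69 × 4.9 = 3.381 pp.
TFP growth = 6.1 − 5.706 = 0.394%.

The Solow residual growth was 0.39%.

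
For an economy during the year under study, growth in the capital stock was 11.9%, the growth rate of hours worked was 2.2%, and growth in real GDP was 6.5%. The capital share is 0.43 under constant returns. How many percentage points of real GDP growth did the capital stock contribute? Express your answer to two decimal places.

5.12 pp

Contribution = share × growth = 0.43 × 11.9 = 5.117 pp.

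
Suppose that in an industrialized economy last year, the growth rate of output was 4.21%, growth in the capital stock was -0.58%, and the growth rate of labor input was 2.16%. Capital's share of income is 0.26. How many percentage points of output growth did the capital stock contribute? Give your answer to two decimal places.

Contribution = share × growth = 0.26 × (-0.58) = -0.1508 pp.

-0.15 percentage points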